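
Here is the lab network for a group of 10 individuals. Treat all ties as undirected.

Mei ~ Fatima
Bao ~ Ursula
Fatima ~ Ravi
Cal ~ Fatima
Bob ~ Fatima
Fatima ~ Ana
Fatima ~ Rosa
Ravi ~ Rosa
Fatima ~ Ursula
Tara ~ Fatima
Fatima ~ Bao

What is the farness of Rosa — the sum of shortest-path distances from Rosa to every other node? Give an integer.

16

Distances from Rosa: Ana:2, Bao:2, Bob:2, Cal:2, Fatima:1, Mei:2, Ravi:1, Tara:2, Ursula:2.
Sum = 2 + 2 + 2 + 2 + 1 + 2 + 1 + 2 + 2 = 16.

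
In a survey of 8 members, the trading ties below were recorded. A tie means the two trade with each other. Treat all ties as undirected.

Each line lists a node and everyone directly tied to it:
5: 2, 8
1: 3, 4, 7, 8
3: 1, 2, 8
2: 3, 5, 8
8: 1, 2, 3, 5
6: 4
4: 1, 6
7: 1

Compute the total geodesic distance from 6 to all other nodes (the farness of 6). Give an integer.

20

Distances from 6: 1:2, 2:4, 3:3, 4:1, 5:4, 7:3, 8:3.
Sum = 2 + 4 + 3 + 1 + 4 + 3 + 3 = 20.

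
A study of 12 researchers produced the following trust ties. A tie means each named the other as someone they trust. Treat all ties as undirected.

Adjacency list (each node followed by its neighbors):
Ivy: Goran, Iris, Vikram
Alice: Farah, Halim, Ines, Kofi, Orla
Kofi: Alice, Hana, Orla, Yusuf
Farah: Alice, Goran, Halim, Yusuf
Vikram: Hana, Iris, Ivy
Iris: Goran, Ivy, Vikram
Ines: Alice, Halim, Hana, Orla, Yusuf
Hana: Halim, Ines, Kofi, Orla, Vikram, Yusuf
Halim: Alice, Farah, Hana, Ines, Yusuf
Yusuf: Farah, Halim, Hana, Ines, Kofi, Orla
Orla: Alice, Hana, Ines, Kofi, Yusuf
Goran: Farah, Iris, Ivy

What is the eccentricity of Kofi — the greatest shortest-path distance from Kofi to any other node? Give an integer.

Distances from Kofi: Alice:1, Farah:2, Goran:3, Halim:2, Hana:1, Ines:2, Iris:3, Ivy:3, Orla:1, Vikram:2, Yusuf:1.
The largest is 3 (to Ivy, Iris, and Goran), so the eccentricity of Kofi is 3.

3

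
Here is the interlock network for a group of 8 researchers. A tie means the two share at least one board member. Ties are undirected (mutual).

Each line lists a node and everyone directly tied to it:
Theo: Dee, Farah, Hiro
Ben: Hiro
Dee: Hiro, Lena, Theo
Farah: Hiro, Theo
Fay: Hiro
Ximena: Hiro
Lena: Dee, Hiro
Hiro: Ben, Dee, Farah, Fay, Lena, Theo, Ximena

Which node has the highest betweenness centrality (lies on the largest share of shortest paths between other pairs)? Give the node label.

Unnormalized betweenness of each node: Ben:0, Dee:1/2, Farah:0, Fay:0, Hiro:17, Lena:0, Theo:1/2, Ximena:0.
Hiro has the largest value, 17, making it the main broker — the node through which the most shortest paths run.

Hiro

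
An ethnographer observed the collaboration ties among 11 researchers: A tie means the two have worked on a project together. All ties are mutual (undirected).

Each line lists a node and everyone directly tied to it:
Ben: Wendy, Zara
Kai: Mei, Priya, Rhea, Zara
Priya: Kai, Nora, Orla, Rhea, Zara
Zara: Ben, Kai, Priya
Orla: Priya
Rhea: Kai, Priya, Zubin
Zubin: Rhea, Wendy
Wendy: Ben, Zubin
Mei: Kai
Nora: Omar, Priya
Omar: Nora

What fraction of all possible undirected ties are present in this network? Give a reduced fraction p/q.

13/55

There are 13 edges and 11 nodes, so the maximum possible is C(11,2) = 55.
Density = 13/55.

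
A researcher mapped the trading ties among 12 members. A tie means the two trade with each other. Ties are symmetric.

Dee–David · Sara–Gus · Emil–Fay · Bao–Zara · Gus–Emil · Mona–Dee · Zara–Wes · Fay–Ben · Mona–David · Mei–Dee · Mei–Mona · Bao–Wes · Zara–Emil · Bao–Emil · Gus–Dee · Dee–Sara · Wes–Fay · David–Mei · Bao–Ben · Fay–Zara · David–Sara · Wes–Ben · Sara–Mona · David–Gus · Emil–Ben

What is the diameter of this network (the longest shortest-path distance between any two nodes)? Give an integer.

5

Eccentricity of each node (its greatest distance to any other): Bao:4, Ben:4, David:4, Dee:4, Emil:3, Fay:4, Gus:3, Mei:5, Mona:5, Sara:4, Wes:5, Zara:4.
The maximum eccentricity is 5, realized for instance by the pair Wes–Mei via Wes – Bao – Emil – Gus – Dee – Mei. So the diameter is 5.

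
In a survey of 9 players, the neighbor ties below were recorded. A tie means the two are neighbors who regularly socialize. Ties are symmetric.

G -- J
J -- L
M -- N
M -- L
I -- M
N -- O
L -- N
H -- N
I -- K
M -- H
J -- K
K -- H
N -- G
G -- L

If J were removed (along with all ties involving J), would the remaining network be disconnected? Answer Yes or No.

No

Even without J, every remaining node can still reach every other (the residual graph is connected), so J is not a cut vertex.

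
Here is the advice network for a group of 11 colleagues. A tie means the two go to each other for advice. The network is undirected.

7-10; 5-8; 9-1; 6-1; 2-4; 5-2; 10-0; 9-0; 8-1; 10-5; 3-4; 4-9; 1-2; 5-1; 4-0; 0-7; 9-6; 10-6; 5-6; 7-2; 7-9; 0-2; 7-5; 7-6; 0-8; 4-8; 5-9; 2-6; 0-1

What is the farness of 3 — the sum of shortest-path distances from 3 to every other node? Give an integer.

Distances from 3: 0:2, 1:3, 2:2, 4:1, 5:3, 6:3, 7:3, 8:2, 9:2, 10:3.
Sum = 2 + 3 + 2 + 1 + 3 + 3 + 3 + 2 + 2 + 3 = 24.

24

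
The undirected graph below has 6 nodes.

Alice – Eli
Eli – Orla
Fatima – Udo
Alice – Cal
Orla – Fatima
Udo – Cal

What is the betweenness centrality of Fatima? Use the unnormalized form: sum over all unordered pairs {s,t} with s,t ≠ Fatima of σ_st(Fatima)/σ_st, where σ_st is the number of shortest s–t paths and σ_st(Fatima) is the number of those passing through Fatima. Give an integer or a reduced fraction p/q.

Pairs whose geodesics pass through Fatima — Udo–Eli: 1/2; Udo–Orla: 1; Cal–Orla: 1/2.
All other pairs contribute 0.
Summing the contributions gives betweenness(Fatima) = 2.

2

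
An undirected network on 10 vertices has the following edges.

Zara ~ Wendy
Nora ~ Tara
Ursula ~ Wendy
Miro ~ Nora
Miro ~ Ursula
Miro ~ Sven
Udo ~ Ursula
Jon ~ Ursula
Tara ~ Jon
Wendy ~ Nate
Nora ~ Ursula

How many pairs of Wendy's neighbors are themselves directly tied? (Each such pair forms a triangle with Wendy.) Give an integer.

0

Wendy's neighbors are Nate, Ursula, and Zara, but none of them are tied to each other, so no triangle contains Wendy.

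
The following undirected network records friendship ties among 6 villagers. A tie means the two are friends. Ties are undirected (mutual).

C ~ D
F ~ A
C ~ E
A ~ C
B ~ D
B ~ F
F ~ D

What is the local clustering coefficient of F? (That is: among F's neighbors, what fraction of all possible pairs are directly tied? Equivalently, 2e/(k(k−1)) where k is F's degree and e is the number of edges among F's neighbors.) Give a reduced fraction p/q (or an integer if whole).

1/3

F's neighbors: A, B, and D (k = 3).
Possible neighbor pairs: C(3,2) = 3. Edges among them: B–D → e = 1.
Clustering(F) = 1/3.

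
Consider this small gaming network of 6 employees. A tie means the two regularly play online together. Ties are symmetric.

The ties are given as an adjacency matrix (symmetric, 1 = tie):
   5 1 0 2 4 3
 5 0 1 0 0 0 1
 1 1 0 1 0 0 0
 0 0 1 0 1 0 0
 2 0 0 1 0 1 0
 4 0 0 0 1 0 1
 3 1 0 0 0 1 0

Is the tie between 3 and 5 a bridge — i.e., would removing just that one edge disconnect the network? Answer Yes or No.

No

Even without that edge, 3 still reaches 5 via 3 – 4 – 2 – 0 – 1 – 5, so the network stays connected. Not a bridge.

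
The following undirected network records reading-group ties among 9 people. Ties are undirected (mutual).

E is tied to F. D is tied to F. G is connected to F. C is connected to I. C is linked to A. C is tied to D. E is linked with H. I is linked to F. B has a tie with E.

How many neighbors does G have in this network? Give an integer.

G is directly tied to F. That is 1 neighbor, so the degree of G is 1.

1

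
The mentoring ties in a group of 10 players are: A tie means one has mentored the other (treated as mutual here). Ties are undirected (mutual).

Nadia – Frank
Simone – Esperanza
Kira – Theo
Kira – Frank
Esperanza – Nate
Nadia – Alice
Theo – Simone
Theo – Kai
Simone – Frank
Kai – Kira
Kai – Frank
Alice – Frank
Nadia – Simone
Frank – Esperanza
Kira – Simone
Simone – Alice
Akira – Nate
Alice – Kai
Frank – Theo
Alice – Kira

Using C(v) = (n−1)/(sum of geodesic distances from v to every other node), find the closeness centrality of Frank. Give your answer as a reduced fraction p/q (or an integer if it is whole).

Distances from Frank: Akira:3, Alice:1, Esperanza:1, Kai:1, Kira:1, Nadia:1, Nate:2, Simone:1, Theo:1. Sum = 12.
n = 10, so closeness = 9/12 = 3/4.

3/4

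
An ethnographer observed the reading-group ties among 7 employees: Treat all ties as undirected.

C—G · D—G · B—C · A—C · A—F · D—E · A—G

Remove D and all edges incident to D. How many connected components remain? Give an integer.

Without D, the remaining ties split the others into: {A, B, C, F, G}; {E}.
That's 2 separate components.

2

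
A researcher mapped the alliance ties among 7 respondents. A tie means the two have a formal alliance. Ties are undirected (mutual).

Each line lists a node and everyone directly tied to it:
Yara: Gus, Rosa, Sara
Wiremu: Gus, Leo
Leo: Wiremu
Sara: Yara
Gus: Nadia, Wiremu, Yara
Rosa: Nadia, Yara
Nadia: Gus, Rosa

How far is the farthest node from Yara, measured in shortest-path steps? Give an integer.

Distances from Yara: Gus:1, Leo:3, Nadia:2, Rosa:1, Sara:1, Wiremu:2.
The largest is 3 (to Leo), so the eccentricity of Yara is 3.

3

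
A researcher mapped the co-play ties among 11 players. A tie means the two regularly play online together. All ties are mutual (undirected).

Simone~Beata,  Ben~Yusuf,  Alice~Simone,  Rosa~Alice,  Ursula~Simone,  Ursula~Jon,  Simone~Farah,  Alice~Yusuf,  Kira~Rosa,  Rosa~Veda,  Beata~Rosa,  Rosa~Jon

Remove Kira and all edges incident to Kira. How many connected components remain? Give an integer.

Kira's neighbors (Rosa) remain reachable from one another through other ties, so the rest of the network stays in one piece.

1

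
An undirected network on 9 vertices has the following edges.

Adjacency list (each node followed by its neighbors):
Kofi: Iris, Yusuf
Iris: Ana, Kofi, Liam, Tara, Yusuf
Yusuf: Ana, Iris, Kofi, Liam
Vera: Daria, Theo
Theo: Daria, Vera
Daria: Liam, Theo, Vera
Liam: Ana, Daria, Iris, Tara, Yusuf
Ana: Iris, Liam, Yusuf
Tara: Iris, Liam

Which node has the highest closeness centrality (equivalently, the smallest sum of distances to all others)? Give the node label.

Farness (sum of distances to all others) for each node — Ana:15, Daria:14, Iris:13, Kofi:19, Liam:11, Tara:16, Theo:20, Vera:20, Yusuf:14.
The smallest farness is 11, for Liam, so Liam has the highest closeness.

Liam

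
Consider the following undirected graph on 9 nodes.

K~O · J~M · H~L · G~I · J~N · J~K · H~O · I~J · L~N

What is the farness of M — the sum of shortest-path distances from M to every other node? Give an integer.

Distances from M: G:3, H:4, I:2, J:1, K:2, L:3, N:2, O:3.
Sum = 3 + 4 + 2 + 1 + 2 + 3 + 2 + 3 = 20.

20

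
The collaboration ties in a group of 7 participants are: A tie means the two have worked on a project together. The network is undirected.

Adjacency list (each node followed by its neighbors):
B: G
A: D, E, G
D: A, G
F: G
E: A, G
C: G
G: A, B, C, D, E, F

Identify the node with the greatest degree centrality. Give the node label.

G

Degrees — A:3, B:1, C:1, D:2, E:2, F:1, G:6.
The maximum is 6, attained only by G.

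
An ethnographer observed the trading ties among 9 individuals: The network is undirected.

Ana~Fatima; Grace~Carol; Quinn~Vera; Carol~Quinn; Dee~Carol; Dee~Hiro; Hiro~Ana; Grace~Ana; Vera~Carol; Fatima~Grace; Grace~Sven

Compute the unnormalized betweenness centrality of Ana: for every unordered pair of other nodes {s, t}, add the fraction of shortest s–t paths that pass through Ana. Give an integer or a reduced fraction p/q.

7/2

Pairs whose geodesics pass through Ana — Dee–Fatima: 1/2; Sven–Hiro: 1; Fatima–Hiro: 1; Hiro–Grace: 1.
All other pairs contribute 0.
Summing the contributions gives betweenness(Ana) = 7/2.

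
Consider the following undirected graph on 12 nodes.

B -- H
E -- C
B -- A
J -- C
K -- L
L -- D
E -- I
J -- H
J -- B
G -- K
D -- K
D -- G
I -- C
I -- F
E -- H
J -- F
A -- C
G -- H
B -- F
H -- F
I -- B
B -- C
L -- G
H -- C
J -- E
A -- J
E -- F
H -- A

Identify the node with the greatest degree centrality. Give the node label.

Degrees — A:4, B:6, C:6, D:3, E:5, F:5, G:4, H:7, I:4, J:6, K:3, L:3.
The maximum is 7, attained only by H.

H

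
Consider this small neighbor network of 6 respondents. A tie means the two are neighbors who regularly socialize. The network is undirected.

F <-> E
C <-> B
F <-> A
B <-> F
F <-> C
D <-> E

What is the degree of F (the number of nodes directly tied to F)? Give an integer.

4

F is directly tied to A, B, C, and E. That is 4 neighbors, so the degree of F is 4.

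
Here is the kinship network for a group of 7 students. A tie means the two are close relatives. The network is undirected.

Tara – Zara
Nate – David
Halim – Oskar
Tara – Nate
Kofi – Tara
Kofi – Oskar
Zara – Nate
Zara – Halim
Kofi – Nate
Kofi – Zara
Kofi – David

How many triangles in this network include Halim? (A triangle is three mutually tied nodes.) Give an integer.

Halim's neighbors are Oskar and Zara, but none of them are tied to each other, so no triangle contains Halim.

0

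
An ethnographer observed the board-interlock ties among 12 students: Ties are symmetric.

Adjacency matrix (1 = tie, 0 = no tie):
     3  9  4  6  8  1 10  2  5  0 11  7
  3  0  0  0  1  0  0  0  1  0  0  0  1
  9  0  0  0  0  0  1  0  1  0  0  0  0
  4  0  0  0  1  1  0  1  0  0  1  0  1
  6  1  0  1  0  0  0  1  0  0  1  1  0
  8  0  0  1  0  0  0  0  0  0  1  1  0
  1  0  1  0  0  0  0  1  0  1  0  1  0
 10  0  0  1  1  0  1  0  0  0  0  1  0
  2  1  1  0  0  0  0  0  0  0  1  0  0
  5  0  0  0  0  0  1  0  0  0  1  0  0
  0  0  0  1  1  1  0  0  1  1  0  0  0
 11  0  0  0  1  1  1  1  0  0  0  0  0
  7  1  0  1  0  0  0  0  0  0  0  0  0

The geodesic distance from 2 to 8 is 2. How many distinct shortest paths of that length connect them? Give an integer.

1

The shortest distance is 2, and the only length-2 path is 2–0–8. So there is exactly 1 shortest path.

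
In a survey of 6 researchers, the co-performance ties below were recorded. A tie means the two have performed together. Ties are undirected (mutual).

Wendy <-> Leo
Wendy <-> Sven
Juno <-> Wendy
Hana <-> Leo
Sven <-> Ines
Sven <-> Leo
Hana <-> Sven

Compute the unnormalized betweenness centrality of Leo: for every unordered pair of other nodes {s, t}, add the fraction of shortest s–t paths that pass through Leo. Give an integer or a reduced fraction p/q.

1

Pairs whose geodesics pass through Leo — Hana–Juno: 1/2; Hana–Wendy: 1/2.
All other pairs contribute 0.
Summing the contributions gives betweenness(Leo) = 1.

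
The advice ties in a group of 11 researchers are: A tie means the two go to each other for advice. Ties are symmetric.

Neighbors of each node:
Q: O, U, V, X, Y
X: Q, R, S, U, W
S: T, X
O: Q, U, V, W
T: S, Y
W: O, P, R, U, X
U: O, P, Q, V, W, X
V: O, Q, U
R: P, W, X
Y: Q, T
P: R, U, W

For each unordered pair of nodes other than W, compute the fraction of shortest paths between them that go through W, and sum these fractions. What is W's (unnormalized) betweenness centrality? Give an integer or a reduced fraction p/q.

229/60

Pairs whose geodesics pass through W — X–P: 1/3; X–O: 1/3; P–O: 1/2; P–S: 1/3; P–T: 1/4; V–R: 2/5; O–R: 1; O–S: 1/3; U–R: 1/3.
All other pairs contribute 0.
Summing the contributions gives betweenness(W) = 229/60.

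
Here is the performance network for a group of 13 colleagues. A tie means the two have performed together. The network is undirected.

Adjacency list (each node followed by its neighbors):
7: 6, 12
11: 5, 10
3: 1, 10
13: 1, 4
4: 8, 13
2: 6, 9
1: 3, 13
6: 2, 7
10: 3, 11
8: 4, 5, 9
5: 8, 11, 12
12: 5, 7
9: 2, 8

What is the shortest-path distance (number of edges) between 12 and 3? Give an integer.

One shortest route is 12 – 5 – 11 – 10 – 3, which uses 4 edges, and at distance 3 from 12 we only reach {2, 4, 9, 10}, which does not include 3. So d(12,3) = 4.

4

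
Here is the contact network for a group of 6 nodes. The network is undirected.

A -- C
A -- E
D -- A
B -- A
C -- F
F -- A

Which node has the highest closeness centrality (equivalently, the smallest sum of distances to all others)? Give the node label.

Farness (sum of distances to all others) for each node — A:5, B:9, C:8, D:9, E:9, F:8.
The smallest farness is 5, for A, so A has the highest closeness.

A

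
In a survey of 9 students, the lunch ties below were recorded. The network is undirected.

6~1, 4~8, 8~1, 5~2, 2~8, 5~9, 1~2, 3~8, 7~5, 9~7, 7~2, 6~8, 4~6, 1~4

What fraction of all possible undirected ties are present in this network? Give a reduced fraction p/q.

7/18

There are 14 edges and 9 nodes, so the maximum possible is C(9,2) = 36.
Density = 14/36 = 7/18.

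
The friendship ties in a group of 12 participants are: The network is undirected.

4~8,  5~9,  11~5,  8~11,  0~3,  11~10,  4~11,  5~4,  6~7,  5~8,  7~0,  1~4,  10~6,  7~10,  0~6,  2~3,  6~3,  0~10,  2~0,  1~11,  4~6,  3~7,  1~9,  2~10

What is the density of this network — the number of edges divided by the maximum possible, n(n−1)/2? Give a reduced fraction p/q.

4/11

There are 24 edges and 12 nodes, so the maximum possible is C(12,2) = 66.
Density = 24/66 = 4/11.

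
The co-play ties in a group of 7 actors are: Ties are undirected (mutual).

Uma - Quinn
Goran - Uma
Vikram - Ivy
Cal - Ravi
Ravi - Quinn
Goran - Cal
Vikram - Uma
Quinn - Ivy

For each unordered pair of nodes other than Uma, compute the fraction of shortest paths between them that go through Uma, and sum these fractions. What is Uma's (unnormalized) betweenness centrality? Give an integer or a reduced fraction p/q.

Pairs whose geodesics pass through Uma — Vikram–Quinn: 1/2; Vikram–Ravi: 1/2; Vikram–Cal: 1; Vikram–Goran: 1; Ivy–Goran: 2/2; Quinn–Goran: 1.
All other pairs contribute 0.
Summing the contributions gives betweenness(Uma) = 5.

5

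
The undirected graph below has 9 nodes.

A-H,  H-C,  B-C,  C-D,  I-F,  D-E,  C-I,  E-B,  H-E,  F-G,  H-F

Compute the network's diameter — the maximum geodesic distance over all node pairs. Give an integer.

4

Eccentricity of each node (its greatest distance to any other): A:3, B:4, C:3, D:4, E:3, F:3, G:4, H:2, I:3.
The maximum eccentricity is 4, realized for instance by the pair G–D via G – F – I – C – D. So the diameter is 4.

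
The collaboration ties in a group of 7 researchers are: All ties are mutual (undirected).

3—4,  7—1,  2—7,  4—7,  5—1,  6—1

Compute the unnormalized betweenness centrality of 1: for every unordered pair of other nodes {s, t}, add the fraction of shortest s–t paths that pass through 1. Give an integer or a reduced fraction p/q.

9

Pairs whose geodesics pass through 1 — 4–6: 1; 4–5: 1; 2–6: 1; 2–5: 1; 6–3: 1; 6–5: 1; 6–7: 1; 3–5: 1; 5–7: 1.
All other pairs contribute 0.
Summing the contributions gives betweenness(1) = 9.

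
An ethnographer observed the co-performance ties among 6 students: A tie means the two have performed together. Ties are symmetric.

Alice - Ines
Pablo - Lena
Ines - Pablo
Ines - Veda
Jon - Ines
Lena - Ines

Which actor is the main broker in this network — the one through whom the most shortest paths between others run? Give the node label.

Ines

Unnormalized betweenness of each node: Alice:0, Ines:9, Jon:0, Lena:0, Pablo:0, Veda:0.
Ines has the largest value, 9, making it the main broker — the node through which the most shortest paths run.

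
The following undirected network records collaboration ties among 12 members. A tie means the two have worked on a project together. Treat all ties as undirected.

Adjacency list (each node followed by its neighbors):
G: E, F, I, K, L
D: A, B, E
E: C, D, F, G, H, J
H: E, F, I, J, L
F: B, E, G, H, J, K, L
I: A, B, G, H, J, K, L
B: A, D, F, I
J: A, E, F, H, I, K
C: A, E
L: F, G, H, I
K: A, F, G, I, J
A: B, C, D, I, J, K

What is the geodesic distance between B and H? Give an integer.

One shortest route is B – I – H, which uses 2 edges, and B and H are not directly tied, so nothing shorter exists. So d(B,H) = 2.

2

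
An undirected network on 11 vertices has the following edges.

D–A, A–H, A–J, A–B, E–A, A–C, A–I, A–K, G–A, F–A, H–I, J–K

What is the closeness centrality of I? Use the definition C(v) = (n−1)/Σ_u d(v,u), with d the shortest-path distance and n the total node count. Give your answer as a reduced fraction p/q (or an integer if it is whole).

Distances from I: A:1, B:2, C:2, D:2, E:2, F:2, G:2, H:1, J:2, K:2. Sum = 18.
n = 11, so closeness = 10/18 = 5/9.

5/9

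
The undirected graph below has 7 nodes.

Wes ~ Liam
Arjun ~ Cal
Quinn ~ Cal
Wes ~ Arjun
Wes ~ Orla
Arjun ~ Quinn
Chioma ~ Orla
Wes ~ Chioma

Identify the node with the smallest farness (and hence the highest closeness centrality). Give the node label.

Wes

Farness (sum of distances to all others) for each node — Arjun:9, Cal:13, Chioma:12, Liam:13, Orla:12, Quinn:13, Wes:8.
The smallest farness is 8, for Wes, so Wes has the highest closeness.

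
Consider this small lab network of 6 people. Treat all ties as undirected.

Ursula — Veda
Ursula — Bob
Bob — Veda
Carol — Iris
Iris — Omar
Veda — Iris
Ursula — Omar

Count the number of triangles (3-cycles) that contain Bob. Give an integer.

Bob's neighbors: Ursula and Veda.
Neighbor pairs that are themselves tied: Bob–Ursula–Veda. Each forms one triangle with Bob, for 1 in total.

1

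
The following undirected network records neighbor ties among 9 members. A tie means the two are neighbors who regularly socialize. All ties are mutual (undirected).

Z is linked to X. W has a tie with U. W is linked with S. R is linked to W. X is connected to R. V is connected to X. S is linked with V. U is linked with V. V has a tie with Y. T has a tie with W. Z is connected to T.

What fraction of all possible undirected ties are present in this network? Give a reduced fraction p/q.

There are 11 edges and 9 nodes, so the maximum possible is C(9,2) = 36.
Density = 11/36.

11/36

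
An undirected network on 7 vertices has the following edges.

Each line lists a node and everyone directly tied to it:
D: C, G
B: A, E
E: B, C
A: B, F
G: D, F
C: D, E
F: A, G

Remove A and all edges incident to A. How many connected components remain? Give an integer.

1

A's neighbors (B and F) remain reachable from one another through other ties, so the rest of the network stays in one piece.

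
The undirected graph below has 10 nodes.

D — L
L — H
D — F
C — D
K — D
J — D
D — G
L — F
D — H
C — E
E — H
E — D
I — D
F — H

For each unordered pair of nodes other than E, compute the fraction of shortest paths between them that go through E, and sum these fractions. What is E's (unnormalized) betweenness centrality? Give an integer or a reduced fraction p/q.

1/2

Pairs whose geodesics pass through E — H–C: 1/2.
All other pairs contribute 0.
Summing the contributions gives betweenness(E) = 1/2.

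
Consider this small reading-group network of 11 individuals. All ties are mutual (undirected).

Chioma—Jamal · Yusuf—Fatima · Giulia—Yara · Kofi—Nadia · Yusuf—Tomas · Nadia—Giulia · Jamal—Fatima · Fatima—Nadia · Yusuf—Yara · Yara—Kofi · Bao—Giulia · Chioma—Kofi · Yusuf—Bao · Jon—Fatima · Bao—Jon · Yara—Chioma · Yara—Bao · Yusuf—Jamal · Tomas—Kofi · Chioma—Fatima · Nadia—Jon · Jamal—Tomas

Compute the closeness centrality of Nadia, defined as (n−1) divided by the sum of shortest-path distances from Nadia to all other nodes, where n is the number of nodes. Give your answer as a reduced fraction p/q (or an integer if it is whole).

5/8

Distances from Nadia: Bao:2, Chioma:2, Fatima:1, Giulia:1, Jamal:2, Jon:1, Kofi:1, Tomas:2, Yara:2, Yusuf:2. Sum = 16.
n = 11, so closeness = 10/16 = 5/8.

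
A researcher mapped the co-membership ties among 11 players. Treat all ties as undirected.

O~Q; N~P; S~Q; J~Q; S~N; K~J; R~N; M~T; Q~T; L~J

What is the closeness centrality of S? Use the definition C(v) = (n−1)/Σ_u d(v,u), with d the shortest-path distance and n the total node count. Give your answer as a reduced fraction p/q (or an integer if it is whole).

Distances from S: J:2, K:3, L:3, M:3, N:1, O:2, P:2, Q:1, R:2, T:2. Sum = 21.
n = 11, so closeness = 10/21.

10/21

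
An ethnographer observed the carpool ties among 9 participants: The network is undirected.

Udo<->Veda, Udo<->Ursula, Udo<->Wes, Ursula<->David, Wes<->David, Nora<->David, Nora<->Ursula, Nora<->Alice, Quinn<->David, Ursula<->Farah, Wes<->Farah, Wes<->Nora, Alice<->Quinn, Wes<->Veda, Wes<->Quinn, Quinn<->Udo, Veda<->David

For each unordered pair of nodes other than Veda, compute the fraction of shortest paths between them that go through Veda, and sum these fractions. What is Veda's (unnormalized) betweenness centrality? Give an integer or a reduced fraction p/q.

Pairs whose geodesics pass through Veda — David–Udo: 1/4.
All other pairs contribute 0.
Summing the contributions gives betweenness(Veda) = 1/4.

1/4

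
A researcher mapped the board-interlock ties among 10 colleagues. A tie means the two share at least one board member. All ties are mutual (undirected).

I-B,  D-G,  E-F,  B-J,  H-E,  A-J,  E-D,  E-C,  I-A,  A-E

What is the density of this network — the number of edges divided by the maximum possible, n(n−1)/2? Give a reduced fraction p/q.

2/9

There are 10 edges and 10 nodes, so the maximum possible is C(10,2) = 45.
Density = 10/45 = 2/9.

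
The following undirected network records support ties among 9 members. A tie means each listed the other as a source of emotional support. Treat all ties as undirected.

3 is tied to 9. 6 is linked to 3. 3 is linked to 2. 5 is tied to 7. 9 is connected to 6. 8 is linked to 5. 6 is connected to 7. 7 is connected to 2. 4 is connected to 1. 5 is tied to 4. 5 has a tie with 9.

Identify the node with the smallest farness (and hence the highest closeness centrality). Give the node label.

5

Farness (sum of distances to all others) for each node — 1:24, 2:18, 3:17, 4:17, 5:12, 6:17, 7:14, 8:19, 9:14.
The smallest farness is 12, for 5, so 5 has the highest closeness.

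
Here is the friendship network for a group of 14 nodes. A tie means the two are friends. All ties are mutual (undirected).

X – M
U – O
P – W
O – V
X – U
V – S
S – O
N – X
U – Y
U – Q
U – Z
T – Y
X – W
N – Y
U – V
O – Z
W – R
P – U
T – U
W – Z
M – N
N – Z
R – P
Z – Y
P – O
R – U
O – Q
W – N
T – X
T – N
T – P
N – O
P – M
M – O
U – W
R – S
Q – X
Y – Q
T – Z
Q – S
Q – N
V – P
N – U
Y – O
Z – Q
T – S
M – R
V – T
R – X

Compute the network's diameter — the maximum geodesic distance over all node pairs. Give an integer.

Eccentricity of each node (its greatest distance to any other): M:2, N:2, O:2, P:2, Q:2, R:2, S:2, T:2, U:2, V:2, W:2, X:2, Y:2, Z:2.
The maximum eccentricity is 2, realized for instance by the pair T–Q via T – N – Q. So the diameter is 2.

2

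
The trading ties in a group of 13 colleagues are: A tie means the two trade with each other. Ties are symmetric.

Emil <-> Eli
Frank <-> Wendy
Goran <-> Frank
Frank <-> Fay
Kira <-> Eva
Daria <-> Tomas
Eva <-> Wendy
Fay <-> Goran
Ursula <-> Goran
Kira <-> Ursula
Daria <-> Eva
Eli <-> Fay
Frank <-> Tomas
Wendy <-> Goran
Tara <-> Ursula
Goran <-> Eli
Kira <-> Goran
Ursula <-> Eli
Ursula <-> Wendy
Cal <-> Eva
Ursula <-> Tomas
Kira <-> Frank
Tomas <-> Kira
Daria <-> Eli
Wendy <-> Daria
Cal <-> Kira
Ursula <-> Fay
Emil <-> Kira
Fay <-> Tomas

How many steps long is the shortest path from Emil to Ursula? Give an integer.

One shortest route is Emil – Eli – Ursula, which uses 2 edges, and Emil and Ursula are not directly tied, so nothing shorter exists. So d(Emil,Ursula) = 2.

2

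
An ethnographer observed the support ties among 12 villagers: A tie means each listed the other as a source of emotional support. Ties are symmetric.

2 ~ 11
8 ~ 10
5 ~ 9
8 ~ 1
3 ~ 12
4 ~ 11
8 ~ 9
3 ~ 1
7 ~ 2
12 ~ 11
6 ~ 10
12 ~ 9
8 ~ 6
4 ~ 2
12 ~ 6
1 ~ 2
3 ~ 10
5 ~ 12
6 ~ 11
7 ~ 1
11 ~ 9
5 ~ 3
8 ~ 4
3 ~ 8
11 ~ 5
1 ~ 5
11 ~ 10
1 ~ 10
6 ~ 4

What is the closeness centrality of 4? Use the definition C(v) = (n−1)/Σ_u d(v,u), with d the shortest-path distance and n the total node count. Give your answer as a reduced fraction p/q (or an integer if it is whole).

11/18

Distances from 4: 1:2, 2:1, 3:2, 5:2, 6:1, 7:2, 8:1, 9:2, 10:2, 11:1, 12:2. Sum = 18.
n = 12, so closeness = 11/18.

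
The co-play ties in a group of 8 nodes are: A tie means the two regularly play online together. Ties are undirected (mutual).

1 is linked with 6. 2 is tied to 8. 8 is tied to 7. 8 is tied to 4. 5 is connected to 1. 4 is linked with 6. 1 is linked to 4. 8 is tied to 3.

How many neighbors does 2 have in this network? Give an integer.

1

2 is directly tied to 8. That is 1 neighbor, so the degree of 2 is 1.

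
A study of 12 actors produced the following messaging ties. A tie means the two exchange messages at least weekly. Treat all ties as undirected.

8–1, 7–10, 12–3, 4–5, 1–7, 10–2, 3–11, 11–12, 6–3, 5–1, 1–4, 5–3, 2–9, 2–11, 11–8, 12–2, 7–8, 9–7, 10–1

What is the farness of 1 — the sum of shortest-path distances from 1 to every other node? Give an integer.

19

Distances from 1: 2:2, 3:2, 4:1, 5:1, 6:3, 7:1, 8:1, 9:2, 10:1, 11:2, 12:3.
Sum = 2 + 2 + 1 + 1 + 3 + 1 + 1 + 2 + 1 + 2 + 3 = 19.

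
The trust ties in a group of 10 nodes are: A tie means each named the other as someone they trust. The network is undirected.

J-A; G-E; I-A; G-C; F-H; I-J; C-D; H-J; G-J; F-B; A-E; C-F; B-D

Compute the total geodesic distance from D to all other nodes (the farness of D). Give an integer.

23

Distances from D: A:4, B:1, C:1, E:3, F:2, G:2, H:3, I:4, J:3.
Sum = 4 + 1 + 1 + 3 + 2 + 2 + 3 + 4 + 3 = 23.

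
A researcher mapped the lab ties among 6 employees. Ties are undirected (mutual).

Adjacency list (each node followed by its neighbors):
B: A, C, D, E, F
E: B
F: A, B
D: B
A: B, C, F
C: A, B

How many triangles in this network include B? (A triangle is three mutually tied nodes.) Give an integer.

B's neighbors: A, C, D, E, and F.
Neighbor pairs that are themselves tied: B–A–C; B–A–F. Each forms one triangle with B, for 2 in total.

2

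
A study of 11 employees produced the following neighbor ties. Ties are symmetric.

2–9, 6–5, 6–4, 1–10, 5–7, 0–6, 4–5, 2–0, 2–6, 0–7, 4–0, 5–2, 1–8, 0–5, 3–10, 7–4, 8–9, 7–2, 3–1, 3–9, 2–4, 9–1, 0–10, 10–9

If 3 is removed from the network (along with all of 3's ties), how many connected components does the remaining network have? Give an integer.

3's neighbors (1, 9, and 10) remain reachable from one another through other ties, so the rest of the network stays in one piece.

1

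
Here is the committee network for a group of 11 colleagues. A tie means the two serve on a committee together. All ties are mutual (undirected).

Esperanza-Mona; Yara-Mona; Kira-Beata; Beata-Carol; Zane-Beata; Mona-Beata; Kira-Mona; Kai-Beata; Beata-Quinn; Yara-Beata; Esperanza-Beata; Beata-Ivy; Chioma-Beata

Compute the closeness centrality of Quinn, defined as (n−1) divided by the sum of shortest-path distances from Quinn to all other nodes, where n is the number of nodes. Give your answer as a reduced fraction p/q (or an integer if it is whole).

10/19

Distances from Quinn: Beata:1, Carol:2, Chioma:2, Esperanza:2, Ivy:2, Kai:2, Kira:2, Mona:2, Yara:2, Zane:2. Sum = 19.
n = 11, so closeness = 10/19.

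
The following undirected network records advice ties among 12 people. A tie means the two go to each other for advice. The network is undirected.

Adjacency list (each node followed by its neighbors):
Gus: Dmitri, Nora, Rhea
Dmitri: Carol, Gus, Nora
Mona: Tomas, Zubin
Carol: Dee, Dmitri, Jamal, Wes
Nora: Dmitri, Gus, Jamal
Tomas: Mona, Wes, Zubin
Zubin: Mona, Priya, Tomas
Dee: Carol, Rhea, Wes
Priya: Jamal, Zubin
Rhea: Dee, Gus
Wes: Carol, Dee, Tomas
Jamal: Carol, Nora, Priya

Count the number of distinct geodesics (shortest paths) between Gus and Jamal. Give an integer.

The shortest distance is 2, and the only length-2 path is Gus–Nora–Jamal. So there is exactly 1 shortest path.

1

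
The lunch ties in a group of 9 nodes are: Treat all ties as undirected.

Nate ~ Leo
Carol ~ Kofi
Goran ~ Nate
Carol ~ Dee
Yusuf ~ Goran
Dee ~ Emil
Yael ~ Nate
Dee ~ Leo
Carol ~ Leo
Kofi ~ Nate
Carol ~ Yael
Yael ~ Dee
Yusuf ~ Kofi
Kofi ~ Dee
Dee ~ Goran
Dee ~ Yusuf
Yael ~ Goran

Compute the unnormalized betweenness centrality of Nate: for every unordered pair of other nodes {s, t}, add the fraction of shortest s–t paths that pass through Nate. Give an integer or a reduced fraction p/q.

Pairs whose geodesics pass through Nate — Goran–Leo: 1/2; Goran–Kofi: 1/3; Leo–Yael: 1/3; Leo–Kofi: 1/3; Yael–Kofi: 1/3.
All other pairs contribute 0.
Summing the contributions gives betweenness(Nate) = 11/6.

11/6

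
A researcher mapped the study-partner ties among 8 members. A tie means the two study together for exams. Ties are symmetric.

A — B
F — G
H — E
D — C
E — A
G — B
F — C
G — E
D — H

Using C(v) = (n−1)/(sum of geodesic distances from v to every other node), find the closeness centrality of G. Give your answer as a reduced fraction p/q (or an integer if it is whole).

Distances from G: A:2, B:1, C:2, D:3, E:1, F:1, H:2. Sum = 12.
n = 8, so closeness = 7/12.

7/12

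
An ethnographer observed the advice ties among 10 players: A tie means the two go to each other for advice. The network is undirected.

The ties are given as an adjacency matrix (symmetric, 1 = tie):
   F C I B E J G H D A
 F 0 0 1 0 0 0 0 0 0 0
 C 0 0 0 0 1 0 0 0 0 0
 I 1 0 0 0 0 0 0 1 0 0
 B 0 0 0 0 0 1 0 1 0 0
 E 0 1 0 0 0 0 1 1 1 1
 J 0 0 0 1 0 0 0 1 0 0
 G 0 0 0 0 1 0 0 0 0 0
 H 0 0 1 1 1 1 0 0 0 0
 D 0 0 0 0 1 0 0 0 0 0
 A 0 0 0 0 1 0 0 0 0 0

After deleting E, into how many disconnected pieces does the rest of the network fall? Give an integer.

Without E, the remaining ties split the others into: {B, F, H, I, J}; {C}; {G}; {D}; {A}.
That's 5 separate components.

5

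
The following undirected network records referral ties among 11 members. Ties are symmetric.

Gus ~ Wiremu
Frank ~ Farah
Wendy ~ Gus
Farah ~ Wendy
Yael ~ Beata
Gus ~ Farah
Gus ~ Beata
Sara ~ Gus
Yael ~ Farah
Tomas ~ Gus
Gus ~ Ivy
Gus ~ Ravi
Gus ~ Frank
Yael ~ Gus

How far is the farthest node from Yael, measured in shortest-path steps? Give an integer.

2

Distances from Yael: Beata:1, Farah:1, Frank:2, Gus:1, Ivy:2, Ravi:2, Sara:2, Tomas:2, Wendy:2, Wiremu:2.
The largest is 2 (to Sara, Frank, Wiremu, Wendy, Tomas, Ravi, and Ivy), so the eccentricity of Yael is 2.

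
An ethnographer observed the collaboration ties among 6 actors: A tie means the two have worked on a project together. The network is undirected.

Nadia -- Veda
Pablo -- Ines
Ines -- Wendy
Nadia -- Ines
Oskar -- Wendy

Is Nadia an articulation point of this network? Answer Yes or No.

Yes

Removing Nadia leaves {Ines, Oskar, Pablo, and Wendy} with no path to {Veda}, so the network splits into 2 components. Nadia is a cut vertex.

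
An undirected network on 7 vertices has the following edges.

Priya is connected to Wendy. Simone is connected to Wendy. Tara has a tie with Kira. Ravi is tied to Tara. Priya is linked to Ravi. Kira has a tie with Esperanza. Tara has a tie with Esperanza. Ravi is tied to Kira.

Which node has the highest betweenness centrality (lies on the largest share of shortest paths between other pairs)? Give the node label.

Ravi

Unnormalized betweenness of each node: Esperanza:0, Kira:2, Priya:8, Ravi:9, Simone:0, Tara:2, Wendy:5.
Ravi has the largest value, 9, making it the main broker — the node through which the most shortest paths run.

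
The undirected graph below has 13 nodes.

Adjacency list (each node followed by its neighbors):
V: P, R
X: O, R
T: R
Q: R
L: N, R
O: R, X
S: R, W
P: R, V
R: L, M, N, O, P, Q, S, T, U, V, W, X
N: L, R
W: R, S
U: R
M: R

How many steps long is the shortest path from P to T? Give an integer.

2

One shortest route is P – R – T, which uses 2 edges, and P and T are not directly tied, so nothing shorter exists. So d(P,T) = 2.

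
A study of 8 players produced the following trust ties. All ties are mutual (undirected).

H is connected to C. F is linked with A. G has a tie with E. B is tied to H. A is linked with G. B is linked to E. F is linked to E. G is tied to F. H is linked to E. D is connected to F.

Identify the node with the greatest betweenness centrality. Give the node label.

Unnormalized betweenness of each node: A:0, B:0, C:0, D:0, E:12, F:8, G:2, H:6.
E has the largest value, 12, making it the main broker — the node through which the most shortest paths run.

E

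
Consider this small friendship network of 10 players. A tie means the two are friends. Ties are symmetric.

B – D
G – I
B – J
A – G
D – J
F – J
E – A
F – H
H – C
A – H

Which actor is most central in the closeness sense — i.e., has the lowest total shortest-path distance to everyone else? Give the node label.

H

Farness (sum of distances to all others) for each node — A:20, B:31, C:26, D:31, E:28, F:20, G:26, H:18, I:34, J:24.
The smallest farness is 18, for H, so H has the highest closeness.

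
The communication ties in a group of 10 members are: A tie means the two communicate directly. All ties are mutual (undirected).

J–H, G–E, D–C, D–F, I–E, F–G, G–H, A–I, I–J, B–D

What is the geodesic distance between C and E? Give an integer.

One shortest route is C – D – F – G – E, which uses 4 edges, and at distance 3 from C we only reach {G}, which does not include E. So d(C,E) = 4.

4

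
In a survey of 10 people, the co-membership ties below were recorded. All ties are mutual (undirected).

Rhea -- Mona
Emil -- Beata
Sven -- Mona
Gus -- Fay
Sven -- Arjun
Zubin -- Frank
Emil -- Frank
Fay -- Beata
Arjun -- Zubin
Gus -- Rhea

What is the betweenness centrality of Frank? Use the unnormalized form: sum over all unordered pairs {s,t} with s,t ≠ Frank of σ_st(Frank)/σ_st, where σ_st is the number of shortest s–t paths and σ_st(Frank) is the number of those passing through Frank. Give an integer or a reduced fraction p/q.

Pairs whose geodesics pass through Frank — Gus–Zubin: 1/2; Fay–Zubin: 1; Fay–Arjun: 1/2; Beata–Zubin: 1; Beata–Arjun: 1; Beata–Sven: 1/2; Emil–Zubin: 1; Emil–Arjun: 1; Emil–Sven: 1; Emil–Mona: 1/2.
All other pairs contribute 0.
Summing the contributions gives betweenness(Frank) = 8.

8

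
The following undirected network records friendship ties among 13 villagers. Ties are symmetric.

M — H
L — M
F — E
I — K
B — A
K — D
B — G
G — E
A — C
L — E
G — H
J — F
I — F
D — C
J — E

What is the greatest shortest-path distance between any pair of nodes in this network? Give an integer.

6

Eccentricity of each node (its greatest distance to any other): A:4, B:4, C:5, D:6, E:4, F:4, G:4, H:5, I:4, J:5, K:5, L:5, M:6.
The maximum eccentricity is 6, realized for instance by the pair M–D via M – H – G – B – A – C – D. So the diameter is 6.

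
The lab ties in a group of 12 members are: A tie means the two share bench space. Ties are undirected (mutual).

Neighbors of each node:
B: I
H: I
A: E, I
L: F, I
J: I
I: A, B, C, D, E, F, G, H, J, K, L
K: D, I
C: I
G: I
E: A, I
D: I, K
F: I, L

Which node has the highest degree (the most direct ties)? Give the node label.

Degrees — A:2, B:1, C:1, D:2, E:2, F:2, G:1, H:1, I:11, J:1, K:2, L:2.
The maximum is 11, attained only by I.

I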